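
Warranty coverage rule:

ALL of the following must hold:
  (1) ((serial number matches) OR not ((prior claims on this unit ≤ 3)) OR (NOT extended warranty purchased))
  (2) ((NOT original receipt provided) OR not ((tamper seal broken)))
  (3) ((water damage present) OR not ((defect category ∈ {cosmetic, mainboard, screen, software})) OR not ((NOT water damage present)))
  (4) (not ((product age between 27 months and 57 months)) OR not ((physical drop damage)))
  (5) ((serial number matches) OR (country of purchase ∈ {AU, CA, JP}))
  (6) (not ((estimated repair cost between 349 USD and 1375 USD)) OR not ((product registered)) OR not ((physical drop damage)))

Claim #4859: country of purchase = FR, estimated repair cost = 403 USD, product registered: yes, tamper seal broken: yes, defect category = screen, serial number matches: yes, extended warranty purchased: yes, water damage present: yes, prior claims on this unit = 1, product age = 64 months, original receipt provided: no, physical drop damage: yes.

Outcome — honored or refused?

Atomic conditions:
  serial number matches: yes → true
  prior claims on this unit ≤ 3: 1 ≤ 3 is true
  NOT extended warranty purchased: yes → false
  NOT original receipt provided: no → true
  tamper seal broken: yes → true
  water damage present: yes → true
  defect category ∈ {cosmetic, mainboard, screen, software}: screen is in the set → true
  NOT water damage present: yes → false
  product age between 27 months and 57 months: 64 in [27, 57] is false
  physical drop damage: yes → true
  country of purchase ∈ {AU, CA, JP}: FR is not in the set → false
  estimated repair cost between 349 USD and 1375 USD: 403 in [349, 1375] is true
  product registered: yes → true
Combine:
[1.2] NOT true = false
[1] true OR false OR false = true
[2.2] NOT true = false
[2] true OR false = true
[3.2] NOT true = false
[3.3] NOT false = true
[3] true OR false OR true = true
[4.1] NOT false = true
[4.2] NOT true = false
[4] true OR false = true
[5] true OR false = true
[6.1] NOT true = false
[6.2] NOT true = false
[6.3] NOT true = false
[6] false OR false OR false = false
[root] true AND true AND true AND true AND true AND false = false
Overall: false → refused

Refused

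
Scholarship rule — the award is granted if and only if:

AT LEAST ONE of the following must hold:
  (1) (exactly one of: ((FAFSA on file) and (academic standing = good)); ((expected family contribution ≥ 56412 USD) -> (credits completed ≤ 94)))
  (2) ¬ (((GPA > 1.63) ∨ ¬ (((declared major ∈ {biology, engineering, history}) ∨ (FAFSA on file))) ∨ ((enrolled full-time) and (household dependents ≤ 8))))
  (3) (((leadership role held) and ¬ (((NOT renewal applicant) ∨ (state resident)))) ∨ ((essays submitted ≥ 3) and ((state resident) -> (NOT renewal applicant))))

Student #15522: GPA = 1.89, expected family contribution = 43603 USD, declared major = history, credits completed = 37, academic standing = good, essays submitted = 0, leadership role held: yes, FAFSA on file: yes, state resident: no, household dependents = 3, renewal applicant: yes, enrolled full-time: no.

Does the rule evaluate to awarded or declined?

Atomic conditions:
  FAFSA on file: yes → true
  academic standing = good: good == good is true
  expected family contribution ≥ 56412 USD: 43603 ≥ 56412 is false
  credits completed ≤ 94: 37 ≤ 94 is true
  GPA > 1.63: 1.89 > 1.63 is true
  declared major ∈ {biology, engineering, history}: history is in the set → true
  enrolled full-time: no → false
  household dependents ≤ 8: 3 ≤ 8 is true
  leadership role held: yes → true
  NOT renewal applicant: yes → false
  state resident: no → false
  essays submitted ≥ 3: 0 ≥ 3 is false
Combine:
[1.1] true AND true = true
[1.2] false → true (antecedent false ⇒ implication holds) = true
[1] exactly-one(true, true) = false
[2.1.2.1] true OR true = true
[2.1.2] NOT true = false
[2.1.3] false AND true = false
[2.1] true OR false OR false = true
[2] NOT true = false
[3.1.2.1] false OR false = false
[3.1.2] NOT false = true
[3.1] true AND true = true
[3.2.2] false → false (antecedent false ⇒ implication holds) = true
[3.2] false AND true = false
[3] true OR false = true
[root] false OR false OR true = true
Overall: true → awarded

Awarded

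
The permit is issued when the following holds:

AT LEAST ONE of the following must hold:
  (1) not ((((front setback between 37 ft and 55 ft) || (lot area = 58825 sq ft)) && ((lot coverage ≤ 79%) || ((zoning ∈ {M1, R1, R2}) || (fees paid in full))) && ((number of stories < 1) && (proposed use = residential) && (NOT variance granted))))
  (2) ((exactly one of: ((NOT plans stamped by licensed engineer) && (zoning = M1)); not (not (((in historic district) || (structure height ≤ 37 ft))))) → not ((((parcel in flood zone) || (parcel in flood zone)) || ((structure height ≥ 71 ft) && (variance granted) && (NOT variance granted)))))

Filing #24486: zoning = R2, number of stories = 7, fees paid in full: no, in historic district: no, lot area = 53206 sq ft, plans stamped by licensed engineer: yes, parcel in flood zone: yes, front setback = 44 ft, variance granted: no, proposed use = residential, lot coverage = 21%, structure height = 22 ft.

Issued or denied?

Issued

Atomic conditions:
  front setback between 37 ft and 55 ft: 44 in [37, 55] is true
  lot area = 58825 sq ft: 53206 == 58825 is false
  lot coverage ≤ 79%: 21 ≤ 79 is true
  zoning ∈ {M1, R1, R2}: R2 is in the set → true
  fees paid in full: no → false
  number of stories < 1: 7 < 1 is false
  proposed use = residential: residential == residential is true
  NOT variance granted: no → true
  NOT plans stamped by licensed engineer: yes → false
  zoning = M1: R2 == M1 is false
  in historic district: no → false
  structure height ≤ 37 ft: 22 ≤ 37 is true
  parcel in flood zone: yes → true
  structure height ≥ 71 ft: 22 ≥ 71 is false
  variance granted: no → false
Combine:
[1.1.1] true OR false = true
[1.1.2.2] true OR false = true
[1.1.2] true OR true = true
[1.1.3] false AND true AND true = false
[1.1] true AND true AND false = false
[1] NOT false = true
[2.1.1] false AND false = false
[2.1.2.1.1] false OR true = true
[2.1.2.1] NOT true = false
[2.1.2] NOT false = true
[2.1] exactly-one(false, true) = true
[2.2.1.1] true OR true = true
[2.2.1.2] false AND false AND true = false
[2.2.1] true OR false = true
[2.2] NOT true = false
[2] true → false = false
[root] true OR false = true
Overall: true → issued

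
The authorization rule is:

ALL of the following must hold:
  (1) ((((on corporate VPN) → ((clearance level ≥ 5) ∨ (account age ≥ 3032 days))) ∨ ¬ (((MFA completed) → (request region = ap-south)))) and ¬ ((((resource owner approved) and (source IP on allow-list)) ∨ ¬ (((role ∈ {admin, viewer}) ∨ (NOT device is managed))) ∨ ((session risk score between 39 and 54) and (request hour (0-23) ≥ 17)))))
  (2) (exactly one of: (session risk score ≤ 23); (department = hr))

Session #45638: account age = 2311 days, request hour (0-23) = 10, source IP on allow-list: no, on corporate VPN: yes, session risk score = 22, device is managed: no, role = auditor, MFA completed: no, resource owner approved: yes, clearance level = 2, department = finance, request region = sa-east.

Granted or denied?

Atomic conditions:
  on corporate VPN: yes → true
  clearance level ≥ 5: 2 ≥ 5 is false
  account age ≥ 3032 days: 2311 ≥ 3032 is false
  MFA completed: no → false
  request region = ap-south: sa-east == ap-south is false
  resource owner approved: yes → true
  source IP on allow-list: no → false
  role ∈ {admin, viewer}: auditor is not in the set → false
  NOT device is managed: no → true
  session risk score between 39 and 54: 22 in [39, 54] is false
  request hour (0-23) ≥ 17: 10 ≥ 17 is false
  session risk score ≤ 23: 22 ≤ 23 is true
  department = hr: finance == hr is false
Combine:
[1.1.1.2] false OR false = false
[1.1.1] true → false = false
[1.1.2.1] false → false (antecedent false ⇒ implication holds) = true
[1.1.2] NOT true = false
[1.1] false OR false = false
[1.2.1.1] true AND false = false
[1.2.1.2.1] false OR true = true
[1.2.1.2] NOT true = false
[1.2.1.3] false AND false = false
[1.2.1] false OR false OR false = false
[1.2] NOT false = true
[1] false AND true = false
[2] exactly-one(true, false) = true
[root] false AND true = false
Overall: false → denied

Denied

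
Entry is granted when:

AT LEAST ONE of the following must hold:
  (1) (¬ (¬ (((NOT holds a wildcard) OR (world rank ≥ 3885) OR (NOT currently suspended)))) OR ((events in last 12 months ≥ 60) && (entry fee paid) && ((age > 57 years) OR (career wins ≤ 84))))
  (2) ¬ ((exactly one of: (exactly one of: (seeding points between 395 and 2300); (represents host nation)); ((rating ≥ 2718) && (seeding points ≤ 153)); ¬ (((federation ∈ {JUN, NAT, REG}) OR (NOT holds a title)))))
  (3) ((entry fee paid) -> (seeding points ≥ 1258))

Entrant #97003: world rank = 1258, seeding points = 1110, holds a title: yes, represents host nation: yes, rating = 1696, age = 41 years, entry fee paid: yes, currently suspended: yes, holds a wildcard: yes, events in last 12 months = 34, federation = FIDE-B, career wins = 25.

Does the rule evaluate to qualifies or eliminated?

Eliminated

Atomic conditions:
  NOT holds a wildcard: yes → false
  world rank ≥ 3885: 1258 ≥ 3885 is false
  NOT currently suspended: yes → false
  events in last 12 months ≥ 60: 34 ≥ 60 is false
  entry fee paid: yes → true
  age > 57 years: 41 > 57 is false
  career wins ≤ 84: 25 ≤ 84 is true
  seeding points between 395 and 2300: 1110 in [395, 2300] is true
  represents host nation: yes → true
  rating ≥ 2718: 1696 ≥ 2718 is false
  seeding points ≤ 153: 1110 ≤ 153 is false
  federation ∈ {JUN, NAT, REG}: FIDE-B is not in the set → false
  NOT holds a title: yes → false
  seeding points ≥ 1258: 1110 ≥ 1258 is false
Combine:
[1.1.1.1] false OR false OR false = false
[1.1.1] NOT false = true
[1.1] NOT true = false
[1.2.3] false OR true = true
[1.2] false AND true AND true = false
[1] false OR false = false
[2.1.1] exactly-one(true, true) = false
[2.1.2] false AND false = false
[2.1.3.1] false OR false = false
[2.1.3] NOT false = true
[2.1] exactly-one(false, false, true) = true
[2] NOT true = false
[3] true → false = false
[root] false OR false OR false = false
Overall: false → eliminated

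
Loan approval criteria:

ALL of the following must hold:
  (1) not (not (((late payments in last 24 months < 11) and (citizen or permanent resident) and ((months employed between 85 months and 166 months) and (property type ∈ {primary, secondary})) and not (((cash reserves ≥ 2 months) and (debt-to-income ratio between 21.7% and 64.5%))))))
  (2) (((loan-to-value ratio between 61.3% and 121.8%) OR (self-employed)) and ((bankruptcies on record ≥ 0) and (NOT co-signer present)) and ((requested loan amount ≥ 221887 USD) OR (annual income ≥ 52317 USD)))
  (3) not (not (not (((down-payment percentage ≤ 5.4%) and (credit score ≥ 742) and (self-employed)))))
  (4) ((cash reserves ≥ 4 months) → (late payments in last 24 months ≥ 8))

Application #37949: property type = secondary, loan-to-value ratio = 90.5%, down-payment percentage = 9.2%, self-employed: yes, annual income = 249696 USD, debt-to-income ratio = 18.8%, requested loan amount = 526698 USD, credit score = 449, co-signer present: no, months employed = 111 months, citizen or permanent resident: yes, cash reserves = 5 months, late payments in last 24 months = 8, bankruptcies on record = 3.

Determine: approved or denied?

Atomic conditions:
  late payments in last 24 months < 11: 8 < 11 is true
  citizen or permanent resident: yes → true
  months employed between 85 months and 166 months: 111 in [85, 166] is true
  property type ∈ {primary, secondary}: secondary is in the set → true
  cash reserves ≥ 2 months: 5 ≥ 2 is true
  debt-to-income ratio between 21.7% and 64.5%: 18.8 in [21.7, 64.5] is false
  loan-to-value ratio between 61.3% and 121.8%: 90.5 in [61.3, 121.8] is true
  self-employed: yes → true
  bankruptcies on record ≥ 0: 3 ≥ 0 is true
  NOT co-signer present: no → true
  requested loan amount ≥ 221887 USD: 526698 ≥ 221887 is true
  annual income ≥ 52317 USD: 249696 ≥ 52317 is true
  down-payment percentage ≤ 5.4%: 9.2 ≤ 5.4 is false
  credit score ≥ 742: 449 ≥ 742 is false
  cash reserves ≥ 4 months: 5 ≥ 4 is true
  late payments in last 24 months ≥ 8: 8 ≥ 8 is true
Combine:
[1.1.1.3] true AND true = true
[1.1.1.4.1] true AND false = false
[1.1.1.4] NOT false = true
[1.1.1] true AND true AND true AND true = true
[1.1] NOT true = false
[1] NOT false = true
[2.1] true OR true = true
[2.2] true AND true = true
[2.3] true OR true = true
[2] true AND true AND true = true
[3.1.1.1] false AND false AND true = false
[3.1.1] NOT false = true
[3.1] NOT true = false
[3] NOT false = true
[4] true → true = true
[root] true AND true AND true AND true = true
Overall: true → approved

Approved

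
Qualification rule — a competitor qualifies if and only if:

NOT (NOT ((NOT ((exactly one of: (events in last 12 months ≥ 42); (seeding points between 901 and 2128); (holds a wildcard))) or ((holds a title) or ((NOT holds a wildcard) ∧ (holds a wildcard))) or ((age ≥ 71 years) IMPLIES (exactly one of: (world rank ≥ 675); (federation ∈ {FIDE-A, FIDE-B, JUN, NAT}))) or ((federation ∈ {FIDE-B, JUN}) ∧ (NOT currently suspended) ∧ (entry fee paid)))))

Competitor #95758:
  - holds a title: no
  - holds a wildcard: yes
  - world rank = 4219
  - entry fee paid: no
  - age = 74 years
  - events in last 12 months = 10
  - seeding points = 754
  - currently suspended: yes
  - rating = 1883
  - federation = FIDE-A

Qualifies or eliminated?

Atomic conditions:
  events in last 12 months ≥ 42: 10 ≥ 42 is false
  seeding points between 901 and 2128: 754 in [901, 2128] is false
  holds a wildcard: yes → true
  holds a title: no → false
  NOT holds a wildcard: yes → false
  age ≥ 71 years: 74 ≥ 71 is true
  world rank ≥ 675: 4219 ≥ 675 is true
  federation ∈ {FIDE-A, FIDE-B, JUN, NAT}: FIDE-A is in the set → true
  federation ∈ {FIDE-B, JUN}: FIDE-A is not in the set → false
  NOT currently suspended: yes → false
  entry fee paid: no → false
Combine:
[1.1.1.1] exactly-one(false, false, true) = true
[1.1.1] NOT true = false
[1.1.2.2] false AND true = false
[1.1.2] false OR false = false
[1.1.3.2] exactly-one(true, true) = false
[1.1.3] true → false = false
[1.1.4] false AND false AND false = false
[1.1] false OR false OR false OR false = false
[1] NOT false = true
[root] NOT true = false
Overall: false → eliminated

Eliminated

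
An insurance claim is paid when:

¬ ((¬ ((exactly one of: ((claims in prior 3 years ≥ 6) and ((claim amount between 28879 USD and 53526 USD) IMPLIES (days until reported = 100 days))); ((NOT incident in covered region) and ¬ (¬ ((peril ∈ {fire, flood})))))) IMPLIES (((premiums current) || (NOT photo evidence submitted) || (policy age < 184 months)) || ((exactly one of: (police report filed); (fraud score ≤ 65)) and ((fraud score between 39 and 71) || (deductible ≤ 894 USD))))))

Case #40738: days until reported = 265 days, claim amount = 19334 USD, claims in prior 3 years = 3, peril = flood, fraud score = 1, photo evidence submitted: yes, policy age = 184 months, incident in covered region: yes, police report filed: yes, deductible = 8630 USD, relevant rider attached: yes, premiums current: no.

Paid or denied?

Atomic conditions:
  claims in prior 3 years ≥ 6: 3 ≥ 6 is false
  claim amount between 28879 USD and 53526 USD: 19334 in [28879, 53526] is false
  days until reported = 100 days: 265 == 100 is false
  NOT incident in covered region: yes → false
  peril ∈ {fire, flood}: flood is in the set → true
  premiums current: no → false
  NOT photo evidence submitted: yes → false
  policy age < 184 months: 184 < 184 is false
  police report filed: yes → true
  fraud score ≤ 65: 1 ≤ 65 is true
  fraud score between 39 and 71: 1 in [39, 71] is false
  deductible ≤ 894 USD: 8630 ≤ 894 is false
Combine:
[1.1.1.1.2] false → false (antecedent false ⇒ implication holds) = true
[1.1.1.1] false AND true = false
[1.1.1.2.2.1] NOT true = false
[1.1.1.2.2] NOT false = true
[1.1.1.2] false AND true = false
[1.1.1] exactly-one(false, false) = false
[1.1] NOT false = true
[1.2.1] false OR false OR false = false
[1.2.2.1] exactly-one(true, true) = false
[1.2.2.2] false OR false = false
[1.2.2] false AND false = false
[1.2] false OR false = false
[1] true → false = false
[root] NOT false = true
Overall: true → paid

Paid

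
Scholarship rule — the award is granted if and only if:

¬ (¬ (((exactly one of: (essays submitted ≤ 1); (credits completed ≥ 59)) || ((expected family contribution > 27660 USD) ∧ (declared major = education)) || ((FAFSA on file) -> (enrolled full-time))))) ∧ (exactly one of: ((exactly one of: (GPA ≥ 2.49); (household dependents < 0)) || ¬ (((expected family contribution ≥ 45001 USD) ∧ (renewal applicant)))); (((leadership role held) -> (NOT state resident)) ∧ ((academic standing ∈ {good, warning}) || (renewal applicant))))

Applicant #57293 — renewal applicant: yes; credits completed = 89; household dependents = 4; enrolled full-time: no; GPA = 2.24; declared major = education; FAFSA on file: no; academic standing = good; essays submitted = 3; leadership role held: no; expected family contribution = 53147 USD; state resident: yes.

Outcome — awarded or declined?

Awarded

Atomic conditions:
  essays submitted ≤ 1: 3 ≤ 1 is false
  credits completed ≥ 59: 89 ≥ 59 is true
  expected family contribution > 27660 USD: 53147 > 27660 is true
  declared major = education: education == education is true
  FAFSA on file: no → false
  enrolled full-time: no → false
  GPA ≥ 2.49: 2.24 ≥ 2.49 is false
  household dependents < 0: 4 < 0 is false
  expected family contribution ≥ 45001 USD: 53147 ≥ 45001 is true
  renewal applicant: yes → true
  leadership role held: no → false
  NOT state resident: yes → false
  academic standing ∈ {good, warning}: good is in the set → true
Combine:
[1.1.1.1] exactly-one(false, true) = true
[1.1.1.2] true AND true = true
[1.1.1.3] false → false (antecedent false ⇒ implication holds) = true
[1.1.1] true OR true OR true = true
[1.1] NOT true = false
[1] NOT false = true
[2.1.1] exactly-one(false, false) = false
[2.1.2.1] true AND true = true
[2.1.2] NOT true = false
[2.1] false OR false = false
[2.2.1] false → false (antecedent false ⇒ implication holds) = true
[2.2.2] true OR true = true
[2.2] true AND true = true
[2] exactly-one(false, true) = true
[root] true AND true = true
Overall: true → awarded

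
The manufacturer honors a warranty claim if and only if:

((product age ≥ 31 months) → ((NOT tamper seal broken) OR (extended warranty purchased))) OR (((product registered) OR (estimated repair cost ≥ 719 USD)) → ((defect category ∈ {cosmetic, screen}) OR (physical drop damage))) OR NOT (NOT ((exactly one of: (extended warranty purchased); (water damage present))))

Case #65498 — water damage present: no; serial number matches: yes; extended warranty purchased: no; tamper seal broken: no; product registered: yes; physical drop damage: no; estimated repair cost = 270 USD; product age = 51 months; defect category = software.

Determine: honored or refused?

Atomic conditions:
  product age ≥ 31 months: 51 ≥ 31 is true
  NOT tamper seal broken: no → true
  extended warranty purchased: no → false
  product registered: yes → true
  estimated repair cost ≥ 719 USD: 270 ≥ 719 is false
  defect category ∈ {cosmetic, screen}: software is not in the set → false
  physical drop damage: no → false
  water damage present: no → false
Combine:
[1.2] true OR false = true
[1] true → true = true
[2.1] true OR false = true
[2.2] false OR false = false
[2] true → false = false
[3.1.1] exactly-one(false, false) = false
[3.1] NOT false = true
[3] NOT true = false
[root] true OR false OR false = true
Overall: true → honored

Honored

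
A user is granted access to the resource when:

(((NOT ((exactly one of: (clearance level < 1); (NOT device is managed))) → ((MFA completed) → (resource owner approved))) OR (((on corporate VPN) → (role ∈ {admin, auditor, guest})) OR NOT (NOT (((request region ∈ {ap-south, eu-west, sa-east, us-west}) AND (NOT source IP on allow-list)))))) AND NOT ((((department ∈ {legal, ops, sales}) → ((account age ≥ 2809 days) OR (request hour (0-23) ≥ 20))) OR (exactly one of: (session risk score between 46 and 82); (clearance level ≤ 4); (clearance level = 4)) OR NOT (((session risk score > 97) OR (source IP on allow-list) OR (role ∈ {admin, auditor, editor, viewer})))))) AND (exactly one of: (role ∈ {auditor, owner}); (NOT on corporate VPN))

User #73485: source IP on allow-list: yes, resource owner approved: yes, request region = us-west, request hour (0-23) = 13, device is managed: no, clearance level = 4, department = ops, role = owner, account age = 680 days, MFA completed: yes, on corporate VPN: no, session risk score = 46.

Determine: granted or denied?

Denied

Atomic conditions:
  clearance level < 1: 4 < 1 is false
  NOT device is managed: no → true
  MFA completed: yes → true
  resource owner approved: yes → true
  on corporate VPN: no → false
  role ∈ {admin, auditor, guest}: owner is not in the set → false
  request region ∈ {ap-south, eu-west, sa-east, us-west}: us-west is in the set → true
  NOT source IP on allow-list: yes → false
  department ∈ {legal, ops, sales}: ops is in the set → true
  account age ≥ 2809 days: 680 ≥ 2809 is false
  request hour (0-23) ≥ 20: 13 ≥ 20 is false
  session risk score between 46 and 82: 46 in [46, 82] is true
  clearance level ≤ 4: 4 ≤ 4 is true
  clearance level = 4: 4 == 4 is true
  session risk score > 97: 46 > 97 is false
  source IP on allow-list: yes → true
  role ∈ {admin, auditor, editor, viewer}: owner is not in the set → false
  role ∈ {auditor, owner}: owner is in the set → true
  NOT on corporate VPN: no → true
Combine:
[1.1.1.1.1] exactly-one(false, true) = true
[1.1.1.1] NOT true = false
[1.1.1.2] true → true = true
[1.1.1] false → true (antecedent false ⇒ implication holds) = true
[1.1.2.1] false → false (antecedent false ⇒ implication holds) = true
[1.1.2.2.1.1] true AND false = false
[1.1.2.2.1] NOT false = true
[1.1.2.2] NOT true = false
[1.1.2] true OR false = true
[1.1] true OR true = true
[1.2.1.1.2] false OR false = false
[1.2.1.1] true → false = false
[1.2.1.2] exactly-one(true, true, true) = false
[1.2.1.3.1] false OR true OR false = true
[1.2.1.3] NOT true = false
[1.2.1] false OR false OR false = false
[1.2] NOT false = true
[1] true AND true = true
[2] exactly-one(true, true) = false
[root] true AND false = false
Overall: false → denied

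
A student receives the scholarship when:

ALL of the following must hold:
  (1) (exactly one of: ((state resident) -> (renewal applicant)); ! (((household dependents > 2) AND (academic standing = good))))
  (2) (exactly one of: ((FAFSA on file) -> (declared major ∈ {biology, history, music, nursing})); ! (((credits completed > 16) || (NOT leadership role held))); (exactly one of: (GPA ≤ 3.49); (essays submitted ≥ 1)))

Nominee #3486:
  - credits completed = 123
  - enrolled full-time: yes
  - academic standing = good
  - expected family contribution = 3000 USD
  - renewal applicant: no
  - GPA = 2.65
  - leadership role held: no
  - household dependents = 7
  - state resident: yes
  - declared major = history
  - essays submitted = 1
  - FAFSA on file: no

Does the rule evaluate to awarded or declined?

Atomic conditions:
  state resident: yes → true
  renewal applicant: no → false
  household dependents > 2: 7 > 2 is true
  academic standing = good: good == good is true
  FAFSA on file: no → false
  declared major ∈ {biology, history, music, nursing}: history is in the set → true
  credits completed > 16: 123 > 16 is true
  NOT leadership role held: no → true
  GPA ≤ 3.49: 2.65 ≤ 3.49 is true
  essays submitted ≥ 1: 1 ≥ 1 is true
Combine:
[1.1] true → false = false
[1.2.1] true AND true = true
[1.2] NOT true = false
[1] exactly-one(false, false) = false
[2.1] false → true (antecedent false ⇒ implication holds) = true
[2.2.1] true OR true = true
[2.2] NOT true = false
[2.3] exactly-one(true, true) = false
[2] exactly-one(true, false, false) = true
[root] false AND true = false
Overall: false → declined

Declined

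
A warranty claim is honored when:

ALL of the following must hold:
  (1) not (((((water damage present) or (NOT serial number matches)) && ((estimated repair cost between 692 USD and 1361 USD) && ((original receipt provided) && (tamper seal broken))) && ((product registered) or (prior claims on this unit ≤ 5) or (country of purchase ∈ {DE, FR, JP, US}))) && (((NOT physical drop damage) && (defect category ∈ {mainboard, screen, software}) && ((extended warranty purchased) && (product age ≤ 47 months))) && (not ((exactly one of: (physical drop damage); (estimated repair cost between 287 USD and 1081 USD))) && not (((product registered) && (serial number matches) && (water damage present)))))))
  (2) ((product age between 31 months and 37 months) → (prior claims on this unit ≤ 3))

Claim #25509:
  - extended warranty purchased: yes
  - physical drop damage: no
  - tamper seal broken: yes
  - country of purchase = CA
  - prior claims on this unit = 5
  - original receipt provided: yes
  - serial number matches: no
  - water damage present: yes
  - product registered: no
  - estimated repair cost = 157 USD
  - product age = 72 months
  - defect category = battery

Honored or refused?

Atomic conditions:
  water damage present: yes → true
  NOT serial number matches: no → true
  estimated repair cost between 692 USD and 1361 USD: 157 in [692, 1361] is false
  original receipt provided: yes → true
  tamper seal broken: yes → true
  product registered: no → false
  prior claims on this unit ≤ 5: 5 ≤ 5 is true
  country of purchase ∈ {DE, FR, JP, US}: CA is not in the set → false
  NOT physical drop damage: no → true
  defect category ∈ {mainboard, screen, software}: battery is not in the set → false
  extended warranty purchased: yes → true
  product age ≤ 47 months: 72 ≤ 47 is false
  physical drop damage: no → false
  estimated repair cost between 287 USD and 1081 USD: 157 in [287, 1081] is false
  serial number matches: no → false
  product age between 31 months and 37 months: 72 in [31, 37] is false
  prior claims on this unit ≤ 3: 5 ≤ 3 is false
Combine:
[1.1.1.1] true OR true = true
[1.1.1.2.2] true AND true = true
[1.1.1.2] false AND true = false
[1.1.1.3] false OR true OR false = true
[1.1.1] true AND false AND true = false
[1.1.2.1.3] true AND false = false
[1.1.2.1] true AND false AND false = false
[1.1.2.2.1.1] exactly-one(false, false) = false
[1.1.2.2.1] NOT false = true
[1.1.2.2.2.1] false AND false AND true = false
[1.1.2.2.2] NOT false = true
[1.1.2.2] true AND true = true
[1.1.2] false AND true = false
[1.1] false AND false = false
[1] NOT false = true
[2] false → false (antecedent false ⇒ implication holds) = true
[root] true AND true = true
Overall: true → honored

Honored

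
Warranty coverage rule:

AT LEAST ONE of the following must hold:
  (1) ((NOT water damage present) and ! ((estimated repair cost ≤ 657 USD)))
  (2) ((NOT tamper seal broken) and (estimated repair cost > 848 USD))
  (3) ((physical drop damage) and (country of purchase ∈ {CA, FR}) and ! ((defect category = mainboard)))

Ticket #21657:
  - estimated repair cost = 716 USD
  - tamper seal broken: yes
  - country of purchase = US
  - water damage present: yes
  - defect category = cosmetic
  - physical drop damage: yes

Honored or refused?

Refused

Atomic conditions:
  NOT water damage present: yes → false
  estimated repair cost ≤ 657 USD: 716 ≤ 657 is false
  NOT tamper seal broken: yes → false
  estimated repair cost > 848 USD: 716 > 848 is false
  physical drop damage: yes → true
  country of purchase ∈ {CA, FR}: US is not in the set → false
  defect category = mainboard: cosmetic == mainboard is false
Combine:
[1.2] NOT false = true
[1] false AND true = false
[2] false AND false = false
[3.3] NOT false = true
[3] true AND false AND true = false
[root] false OR false OR false = false
Overall: false → refused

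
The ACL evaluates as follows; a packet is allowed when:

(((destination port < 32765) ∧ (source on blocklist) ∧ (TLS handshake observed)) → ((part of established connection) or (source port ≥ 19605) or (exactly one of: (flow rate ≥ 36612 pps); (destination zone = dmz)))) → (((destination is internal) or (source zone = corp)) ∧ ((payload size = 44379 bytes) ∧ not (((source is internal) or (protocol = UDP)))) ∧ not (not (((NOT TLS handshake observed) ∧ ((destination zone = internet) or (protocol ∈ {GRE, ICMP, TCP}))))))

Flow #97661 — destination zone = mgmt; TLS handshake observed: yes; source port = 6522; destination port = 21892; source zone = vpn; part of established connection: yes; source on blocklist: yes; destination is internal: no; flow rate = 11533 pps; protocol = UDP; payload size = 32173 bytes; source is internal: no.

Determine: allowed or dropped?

Dropped

Atomic conditions:
  destination port < 32765: 21892 < 32765 is true
  source on blocklist: yes → true
  TLS handshake observed: yes → true
  part of established connection: yes → true
  source port ≥ 19605: 6522 ≥ 19605 is false
  flow rate ≥ 36612 pps: 11533 ≥ 36612 is false
  destination zone = dmz: mgmt == dmz is false
  destination is internal: no → false
  source zone = corp: vpn == corp is false
  payload size = 44379 bytes: 32173 == 44379 is false
  source is internal: no → false
  protocol = UDP: UDP == UDP is true
  NOT TLS handshake observed: yes → false
  destination zone = internet: mgmt == internet is false
  protocol ∈ {GRE, ICMP, TCP}: UDP is not in the set → false
Combine:
[1.1] true AND true AND true = true
[1.2.3] exactly-one(false, false) = false
[1.2] true OR false OR false = true
[1] true → true = true
[2.1] false OR false = false
[2.2.2.1] false OR true = true
[2.2.2] NOT true = false
[2.2] false AND false = false
[2.3.1.1.2] false OR false = false
[2.3.1.1] false AND false = false
[2.3.1] NOT false = true
[2.3] NOT true = false
[2] false AND false AND false = false
[root] true → false = false
Overall: false → dropped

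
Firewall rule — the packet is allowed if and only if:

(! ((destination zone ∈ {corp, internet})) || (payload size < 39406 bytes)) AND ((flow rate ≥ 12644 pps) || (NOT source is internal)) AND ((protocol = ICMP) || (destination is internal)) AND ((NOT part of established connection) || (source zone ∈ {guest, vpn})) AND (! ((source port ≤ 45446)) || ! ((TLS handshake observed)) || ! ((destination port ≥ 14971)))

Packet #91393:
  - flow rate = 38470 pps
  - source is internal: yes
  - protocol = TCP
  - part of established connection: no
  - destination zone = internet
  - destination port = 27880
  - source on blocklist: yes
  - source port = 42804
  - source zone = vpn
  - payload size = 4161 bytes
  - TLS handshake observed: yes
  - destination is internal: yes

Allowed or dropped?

Atomic conditions:
  destination zone ∈ {corp, internet}: internet is in the set → true
  payload size < 39406 bytes: 4161 < 39406 is true
  flow rate ≥ 12644 pps: 38470 ≥ 12644 is true
  NOT source is internal: yes → false
  protocol = ICMP: TCP == ICMP is false
  destination is internal: yes → true
  NOT part of established connection: no → true
  source zone ∈ {guest, vpn}: vpn is in the set → true
  source port ≤ 45446: 42804 ≤ 45446 is true
  TLS handshake observed: yes → true
  destination port ≥ 14971: 27880 ≥ 14971 is true
Combine:
[1.1] NOT true = false
[1] false OR true = true
[2] true OR false = true
[3] false OR true = true
[4] true OR true = true
[5.1] NOT true = false
[5.2] NOT true = false
[5.3] NOT true = false
[5] false OR false OR false = false
[root] true AND true AND true AND true AND false = false
Overall: false → dropped

Dropped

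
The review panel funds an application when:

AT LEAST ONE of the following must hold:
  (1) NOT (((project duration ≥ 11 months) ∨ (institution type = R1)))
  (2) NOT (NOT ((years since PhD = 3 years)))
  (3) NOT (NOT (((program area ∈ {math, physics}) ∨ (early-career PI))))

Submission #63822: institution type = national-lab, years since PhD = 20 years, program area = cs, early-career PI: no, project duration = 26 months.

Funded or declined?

Atomic conditions:
  project duration ≥ 11 months: 26 ≥ 11 is true
  institution type = R1: national-lab == R1 is false
  years since PhD = 3 years: 20 == 3 is false
  program area ∈ {math, physics}: cs is not in the set → false
  early-career PI: no → false
Combine:
[1.1] true OR false = true
[1] NOT true = false
[2.1] NOT false = true
[2] NOT true = false
[3.1.1] false OR false = false
[3.1] NOT false = true
[3] NOT true = false
[root] false OR false OR false = false
Overall: false → declined

Declined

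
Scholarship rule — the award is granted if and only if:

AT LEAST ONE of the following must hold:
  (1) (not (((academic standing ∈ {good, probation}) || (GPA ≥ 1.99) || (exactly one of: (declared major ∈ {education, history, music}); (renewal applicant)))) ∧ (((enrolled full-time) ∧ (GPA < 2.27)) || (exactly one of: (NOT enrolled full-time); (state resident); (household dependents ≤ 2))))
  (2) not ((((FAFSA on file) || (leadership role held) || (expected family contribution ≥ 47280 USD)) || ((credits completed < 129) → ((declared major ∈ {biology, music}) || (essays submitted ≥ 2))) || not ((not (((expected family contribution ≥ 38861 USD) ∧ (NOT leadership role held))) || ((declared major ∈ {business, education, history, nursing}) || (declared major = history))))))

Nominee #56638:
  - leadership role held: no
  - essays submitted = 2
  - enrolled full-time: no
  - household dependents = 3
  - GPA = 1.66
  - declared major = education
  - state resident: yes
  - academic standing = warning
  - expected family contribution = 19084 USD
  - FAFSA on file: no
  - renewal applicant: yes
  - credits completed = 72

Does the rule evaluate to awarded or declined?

Declined

Atomic conditions:
  academic standing ∈ {good, probation}: warning is not in the set → false
  GPA ≥ 1.99: 1.66 ≥ 1.99 is false
  declared major ∈ {education, history, music}: education is in the set → true
  renewal applicant: yes → true
  enrolled full-time: no → false
  GPA < 2.27: 1.66 < 2.27 is true
  NOT enrolled full-time: no → true
  state resident: yes → true
  household dependents ≤ 2: 3 ≤ 2 is false
  FAFSA on file: no → false
  leadership role held: no → false
  expected family contribution ≥ 47280 USD: 19084 ≥ 47280 is false
  credits completed < 129: 72 < 129 is true
  declared major ∈ {biology, music}: education is not in the set → false
  essays submitted ≥ 2: 2 ≥ 2 is true
  expected family contribution ≥ 38861 USD: 19084 ≥ 38861 is false
  NOT leadership role held: no → true
  declared major ∈ {business, education, history, nursing}: education is in the set → true
  declared major = history: education == history is false
Combine:
[1.1.1.3] exactly-one(true, true) = false
[1.1.1] false OR false OR false = false
[1.1] NOT false = true
[1.2.1] false AND true = false
[1.2.2] exactly-one(true, true, false) = false
[1.2] false OR false = false
[1] true AND false = false
[2.1.1] false OR false OR false = false
[2.1.2.2] false OR true = true
[2.1.2] true → true = true
[2.1.3.1.1.1] false AND true = false
[2.1.3.1.1] NOT false = true
[2.1.3.1.2] true OR false = true
[2.1.3.1] true OR true = true
[2.1.3] NOT true = false
[2.1] false OR true OR false = true
[2] NOT true = false
[root] false OR false = false
Overall: false → declined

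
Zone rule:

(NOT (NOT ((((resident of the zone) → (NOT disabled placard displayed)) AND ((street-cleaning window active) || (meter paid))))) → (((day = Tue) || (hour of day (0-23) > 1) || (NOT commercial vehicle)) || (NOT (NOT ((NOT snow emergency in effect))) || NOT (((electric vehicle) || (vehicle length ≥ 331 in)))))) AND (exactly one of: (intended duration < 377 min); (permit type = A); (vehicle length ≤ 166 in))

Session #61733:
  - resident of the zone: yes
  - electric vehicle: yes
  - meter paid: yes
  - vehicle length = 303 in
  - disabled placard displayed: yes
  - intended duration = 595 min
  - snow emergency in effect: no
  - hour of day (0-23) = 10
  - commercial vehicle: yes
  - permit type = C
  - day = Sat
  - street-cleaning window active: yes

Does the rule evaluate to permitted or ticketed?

Atomic conditions:
  resident of the zone: yes → true
  NOT disabled placard displayed: yes → false
  street-cleaning window active: yes → true
  meter paid: yes → true
  day = Tue: Sat == Tue is false
  hour of day (0-23) > 1: 10 > 1 is true
  NOT commercial vehicle: yes → false
  NOT snow emergency in effect: no → true
  electric vehicle: yes → true
  vehicle length ≥ 331 in: 303 ≥ 331 is false
  intended duration < 377 min: 595 < 377 is false
  permit type = A: C == A is false
  vehicle length ≤ 166 in: 303 ≤ 166 is false
Combine:
[1.1.1.1.1] true → false = false
[1.1.1.1.2] true OR true = true
[1.1.1.1] false AND true = false
[1.1.1] NOT false = true
[1.1] NOT true = false
[1.2.1] false OR true OR false = true
[1.2.2.1.1] NOT true = false
[1.2.2.1] NOT false = true
[1.2.2.2.1] true OR false = true
[1.2.2.2] NOT true = false
[1.2.2] true OR false = true
[1.2] true OR true = true
[1] false → true (antecedent false ⇒ implication holds) = true
[2] exactly-one(false, false, false) = false
[root] true AND false = false
Overall: false → ticketed

Ticketed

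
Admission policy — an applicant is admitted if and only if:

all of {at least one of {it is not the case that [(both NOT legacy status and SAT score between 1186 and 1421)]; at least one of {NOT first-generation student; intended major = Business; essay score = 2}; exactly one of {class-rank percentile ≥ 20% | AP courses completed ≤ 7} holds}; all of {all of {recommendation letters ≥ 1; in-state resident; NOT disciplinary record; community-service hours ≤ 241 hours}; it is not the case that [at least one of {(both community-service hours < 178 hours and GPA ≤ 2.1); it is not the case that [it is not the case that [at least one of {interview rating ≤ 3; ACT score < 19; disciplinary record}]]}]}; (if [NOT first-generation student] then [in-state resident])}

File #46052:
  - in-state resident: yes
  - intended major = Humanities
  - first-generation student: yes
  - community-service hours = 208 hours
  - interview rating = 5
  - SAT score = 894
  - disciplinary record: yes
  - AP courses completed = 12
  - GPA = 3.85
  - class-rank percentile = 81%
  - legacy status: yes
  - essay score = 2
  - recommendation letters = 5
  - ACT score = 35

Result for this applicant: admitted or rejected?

Rejected

Atomic conditions:
  NOT legacy status: yes → false
  SAT score between 1186 and 1421: 894 in [1186, 1421] is false
  NOT first-generation student: yes → false
  intended major = Business: Humanities == Business is false
  essay score = 2: 2 == 2 is true
  class-rank percentile ≥ 20%: 81 ≥ 20 is true
  AP courses completed ≤ 7: 12 ≤ 7 is false
  recommendation letters ≥ 1: 5 ≥ 1 is true
  in-state resident: yes → true
  NOT disciplinary record: yes → false
  community-service hours ≤ 241 hours: 208 ≤ 241 is true
  community-service hours < 178 hours: 208 < 178 is false
  GPA ≤ 2.1: 3.85 ≤ 2.1 is false
  interview rating ≤ 3: 5 ≤ 3 is false
  ACT score < 19: 35 < 19 is false
  disciplinary record: yes → true
Combine:
[1.1.1] false AND false = false
[1.1] NOT false = true
[1.2] false OR false OR true = true
[1.3] exactly-one(true, false) = true
[1] true OR true OR true = true
[2.1] true AND true AND false AND true = false
[2.2.1.1] false AND false = false
[2.2.1.2.1.1] false OR false OR true = true
[2.2.1.2.1] NOT true = false
[2.2.1.2] NOT false = true
[2.2.1] false OR true = true
[2.2] NOT true = false
[2] false AND false = false
[3] false → true (antecedent false ⇒ implication holds) = true
[root] true AND false AND true = false
Overall: false → rejected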